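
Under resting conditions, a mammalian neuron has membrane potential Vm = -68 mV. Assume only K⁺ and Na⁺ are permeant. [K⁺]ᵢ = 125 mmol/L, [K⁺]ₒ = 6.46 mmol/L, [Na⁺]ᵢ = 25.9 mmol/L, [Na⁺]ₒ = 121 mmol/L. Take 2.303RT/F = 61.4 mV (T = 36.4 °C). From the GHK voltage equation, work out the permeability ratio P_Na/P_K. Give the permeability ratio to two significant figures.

0.028

Let α = P_Na/P_K. GHK: Vm = 61.4·log₁₀[(Kₒ + α·Naₒ)/(Kᵢ + α·Naᵢ)].
10^(Vm/61.4) = 10^(-68.0/61.4) = 0.078074
So 0.078074·(Kᵢ + α·Naᵢ) = Kₒ + α·Naₒ → α = (0.078074·125.0 − 6.46) / (121.0 − 0.078074·25.9)
α = (9.759 − 6.46) / (121.0 − 2.022) = 3.299/119 = 0.02773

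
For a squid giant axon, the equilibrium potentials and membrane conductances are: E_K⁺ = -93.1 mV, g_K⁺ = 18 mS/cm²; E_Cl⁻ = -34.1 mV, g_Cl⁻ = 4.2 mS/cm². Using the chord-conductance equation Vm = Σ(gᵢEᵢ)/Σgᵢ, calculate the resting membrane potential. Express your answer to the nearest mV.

Σ gᵢEᵢ = 18·(-93.1) + 4.2·(-34.1) = -1819.02
Σ gᵢ = 18 + 4.2 = 22.2
Vm = -1819.02 / 22.2 = -81.94 mV

-82 mV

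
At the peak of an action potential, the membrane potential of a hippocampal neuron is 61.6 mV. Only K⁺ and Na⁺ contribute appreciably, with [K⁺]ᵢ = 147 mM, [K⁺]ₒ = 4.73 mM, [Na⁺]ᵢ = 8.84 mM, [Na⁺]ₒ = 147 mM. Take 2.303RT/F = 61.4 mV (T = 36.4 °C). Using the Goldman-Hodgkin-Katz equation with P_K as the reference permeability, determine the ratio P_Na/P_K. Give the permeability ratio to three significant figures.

25.5

Let α = P_Na/P_K. GHK: Vm = 61.4·log₁₀[(Kₒ + α·Naₒ)/(Kᵢ + α·Naᵢ)].
10^(Vm/61.4) = 10^(61.6/61.4) = 10.075
So 10.075·(Kᵢ + α·Naᵢ) = Kₒ + α·Naₒ → α = (10.075·147.0 − 4.73) / (147.0 − 10.075·8.84)
α = (1481 − 4.73) / (147.0 − 89.07) = 1476/57.93 = 25.48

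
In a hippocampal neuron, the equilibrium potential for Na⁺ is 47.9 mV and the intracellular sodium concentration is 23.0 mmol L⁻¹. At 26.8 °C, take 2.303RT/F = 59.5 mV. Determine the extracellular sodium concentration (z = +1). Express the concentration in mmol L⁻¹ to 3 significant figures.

147 mmol L⁻¹

Nernst: E = (59.5/1) · log₁₀([out]/[in]), so log₁₀([out]/[in]) = 47.9 × 1 / 59.5 = 0.8050.
[out]/[in] = 10^(0.8050) = 6.383.
[out] = 6.383 × 23.0 = 146.8 mmol L⁻¹.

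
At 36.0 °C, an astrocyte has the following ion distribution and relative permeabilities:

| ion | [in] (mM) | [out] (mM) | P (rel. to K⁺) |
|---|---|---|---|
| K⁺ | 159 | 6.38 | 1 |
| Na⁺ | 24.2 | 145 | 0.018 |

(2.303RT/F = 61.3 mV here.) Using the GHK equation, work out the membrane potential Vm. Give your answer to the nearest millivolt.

-77 mV

Vm = 61.3 · log₁₀[(Σ P·[cation]ₒ + Σ P·[anion]ᵢ) / (Σ P·[cation]ᵢ + Σ P·[anion]ₒ)]
Numerator = 1×6.38 + 0.018×145 = 8.99
Denominator = 1×159 + 0.018×24.2 = 159.4
Vm = 61.3 · log₁₀(0.056386) = 61.3 × (-1.2488) = -76.55 mV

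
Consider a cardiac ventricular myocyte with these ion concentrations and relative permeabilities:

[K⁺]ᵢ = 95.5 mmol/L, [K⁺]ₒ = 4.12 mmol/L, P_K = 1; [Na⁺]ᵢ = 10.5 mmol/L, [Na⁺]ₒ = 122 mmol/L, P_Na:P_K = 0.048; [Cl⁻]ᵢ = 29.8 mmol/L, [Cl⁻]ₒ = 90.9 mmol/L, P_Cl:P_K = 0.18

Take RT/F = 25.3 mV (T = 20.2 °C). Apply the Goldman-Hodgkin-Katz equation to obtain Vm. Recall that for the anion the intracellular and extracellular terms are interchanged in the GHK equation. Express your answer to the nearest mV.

-50 mV

Vm = 25.3 · ln[(Σ P·[cation]ₒ + Σ P·[anion]ᵢ) / (Σ P·[cation]ᵢ + Σ P·[anion]ₒ)]
Numerator = 1×4.12 + 0.048×122 + 0.18×29.8 = 15.34
Denominator = 1×95.5 + 0.048×10.5 + 0.18×90.9 = 112.4
Vm = 25.3 · ln(0.13652) = 25.3 × (-1.9913) = -50.38 mV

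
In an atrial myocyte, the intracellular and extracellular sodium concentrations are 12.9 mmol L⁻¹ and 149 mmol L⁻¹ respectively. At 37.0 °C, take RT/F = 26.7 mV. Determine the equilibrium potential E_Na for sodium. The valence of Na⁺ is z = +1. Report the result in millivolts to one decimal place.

E = (26.7/z) · ln([Na⁺]_out/[Na⁺]_in) with z = +1.
= (26.7/1) · ln(149/12.9) = 26.70 · ln(11.55)
= 26.70 · (2.4467) = 65.33 mV

65.3 mV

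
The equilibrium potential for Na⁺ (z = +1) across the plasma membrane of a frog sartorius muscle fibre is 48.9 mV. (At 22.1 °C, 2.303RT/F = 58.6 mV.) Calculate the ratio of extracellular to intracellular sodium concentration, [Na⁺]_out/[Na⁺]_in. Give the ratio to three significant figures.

log₁₀([out]/[in]) = E·z/(58.6) = 48.9 × 1 / 58.6 = 0.8345
[out]/[in] = 10^(0.8345) = 6.831

6.83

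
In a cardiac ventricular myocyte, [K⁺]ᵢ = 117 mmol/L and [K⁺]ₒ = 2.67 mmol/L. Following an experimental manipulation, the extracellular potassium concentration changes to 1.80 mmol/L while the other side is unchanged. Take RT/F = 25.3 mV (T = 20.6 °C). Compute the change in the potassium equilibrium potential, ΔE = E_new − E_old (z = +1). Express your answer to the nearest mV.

-10 mV

E_old = (25.3/1)·ln(2.67/117) = -95.64 mV
E_new = (25.3/1)·ln(1.80/117) = -105.61 mV
ΔE = -105.61 − (-95.64) = -9.98 mV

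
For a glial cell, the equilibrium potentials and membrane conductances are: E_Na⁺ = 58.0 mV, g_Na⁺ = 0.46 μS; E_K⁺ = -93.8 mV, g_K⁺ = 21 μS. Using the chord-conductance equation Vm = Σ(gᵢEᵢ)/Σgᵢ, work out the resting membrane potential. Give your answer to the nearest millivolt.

-91 mV

Σ gᵢEᵢ = 0.46·(58.0) + 21·(-93.8) = -1943.12
Σ gᵢ = 0.46 + 21 = 21.46
Vm = -1943.12 / 21.46 = -90.55 mV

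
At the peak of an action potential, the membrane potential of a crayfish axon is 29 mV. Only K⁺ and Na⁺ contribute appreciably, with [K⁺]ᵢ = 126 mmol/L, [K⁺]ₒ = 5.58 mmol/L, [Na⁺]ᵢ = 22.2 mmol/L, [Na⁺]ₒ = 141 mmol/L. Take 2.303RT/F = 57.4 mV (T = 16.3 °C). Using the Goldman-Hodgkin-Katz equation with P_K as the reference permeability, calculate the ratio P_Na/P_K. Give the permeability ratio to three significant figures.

Let α = P_Na/P_K. GHK: Vm = 57.4·log₁₀[(Kₒ + α·Naₒ)/(Kᵢ + α·Naᵢ)].
10^(Vm/57.4) = 10^(29.0/57.4) = 3.2006
So 3.2006·(Kᵢ + α·Naᵢ) = Kₒ + α·Naₒ → α = (3.2006·126.0 − 5.58) / (141.0 − 3.2006·22.2)
α = (403.3 − 5.58) / (141.0 − 71.05) = 397.7/69.95 = 5.686

5.69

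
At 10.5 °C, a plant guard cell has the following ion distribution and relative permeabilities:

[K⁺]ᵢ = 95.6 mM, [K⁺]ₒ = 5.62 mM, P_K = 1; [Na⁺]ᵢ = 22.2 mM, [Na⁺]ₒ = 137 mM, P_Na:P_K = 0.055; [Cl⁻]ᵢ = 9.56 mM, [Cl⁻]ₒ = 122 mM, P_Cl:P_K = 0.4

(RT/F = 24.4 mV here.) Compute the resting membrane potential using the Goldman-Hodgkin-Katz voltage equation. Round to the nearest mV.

Vm = 24.4 · ln[(Σ P·[cation]ₒ + Σ P·[anion]ᵢ) / (Σ P·[cation]ᵢ + Σ P·[anion]ₒ)]
Numerator = 1×5.62 + 0.055×137 + 0.4×9.56 = 16.98
Denominator = 1×95.6 + 0.055×22.2 + 0.4×122 = 145.6
Vm = 24.4 · ln(0.1166) = 24.4 × (-2.1490) = -52.44 mV

-52 mV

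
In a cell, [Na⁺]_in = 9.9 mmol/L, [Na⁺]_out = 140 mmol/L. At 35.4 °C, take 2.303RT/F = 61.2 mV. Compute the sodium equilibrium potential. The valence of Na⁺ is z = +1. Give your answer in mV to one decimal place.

70.4 mV

E = (61.2/z) · log₁₀([Na⁺]_out/[Na⁺]_in) with z = +1.
= (61.2/1) · log₁₀(140/9.9) = 61.20 · log₁₀(14.14)
= 61.20 · (1.1505) = 70.41 mV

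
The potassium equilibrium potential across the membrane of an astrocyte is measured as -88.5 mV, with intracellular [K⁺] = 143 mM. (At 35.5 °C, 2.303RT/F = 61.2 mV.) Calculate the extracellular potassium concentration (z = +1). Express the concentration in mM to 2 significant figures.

5.1 mM

Nernst: E = (61.2/1) · log₁₀([out]/[in]), so log₁₀([out]/[in]) = -88.5 × 1 / 61.2 = -1.4461.
[out]/[in] = 10^(-1.4461) = 0.0358.
[out] = 0.0358 × 143 = 5.12 mM.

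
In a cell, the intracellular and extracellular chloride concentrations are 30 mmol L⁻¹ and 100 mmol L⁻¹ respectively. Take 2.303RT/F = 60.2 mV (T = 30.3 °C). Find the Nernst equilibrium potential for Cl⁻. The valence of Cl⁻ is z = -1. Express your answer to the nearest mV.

-31 mV

E = (60.2/z) · log₁₀([Cl⁻]_out/[Cl⁻]_in) with z = -1.
For an anion, dividing by z = -1 reverses the sign.
= (60.2/-1) · log₁₀(100/30) = -60.20 · log₁₀(3.333)
= -60.20 · (0.5229) = -31.48 mV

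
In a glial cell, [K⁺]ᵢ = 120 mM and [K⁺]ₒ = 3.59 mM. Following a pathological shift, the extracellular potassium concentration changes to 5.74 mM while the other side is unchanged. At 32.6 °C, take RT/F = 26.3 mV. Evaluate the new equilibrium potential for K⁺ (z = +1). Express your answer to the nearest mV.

-80 mV

After the shift: [K⁺]_out = 5.74, [K⁺]_in = 120 mM.
E_new = (26.3/1)·ln(5.74/120) = 26.30 · (-3.0400) = -79.95 mV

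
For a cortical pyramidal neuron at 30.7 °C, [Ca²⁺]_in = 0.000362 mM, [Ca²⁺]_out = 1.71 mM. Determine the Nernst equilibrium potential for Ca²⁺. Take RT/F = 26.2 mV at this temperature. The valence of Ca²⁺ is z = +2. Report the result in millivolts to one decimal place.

E = (26.2/z) · ln([Ca²⁺]_out/[Ca²⁺]_in) with z = +2.
= (26.2/2) · ln(1.71/0.000362) = 13.10 · ln(4724)
= 13.10 · (8.4604) = 110.83 mV

110.8 mV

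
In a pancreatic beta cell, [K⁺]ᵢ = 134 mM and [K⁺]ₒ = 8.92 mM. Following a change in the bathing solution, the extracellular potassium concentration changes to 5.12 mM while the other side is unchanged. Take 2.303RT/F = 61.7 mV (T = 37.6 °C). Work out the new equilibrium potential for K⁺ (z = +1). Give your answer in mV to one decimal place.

-87.5 mV

After the shift: [K⁺]_out = 5.12, [K⁺]_in = 134 mM.
E_new = (61.7/1)·log₁₀(5.12/134) = 61.70 · (-1.4178) = -87.48 mV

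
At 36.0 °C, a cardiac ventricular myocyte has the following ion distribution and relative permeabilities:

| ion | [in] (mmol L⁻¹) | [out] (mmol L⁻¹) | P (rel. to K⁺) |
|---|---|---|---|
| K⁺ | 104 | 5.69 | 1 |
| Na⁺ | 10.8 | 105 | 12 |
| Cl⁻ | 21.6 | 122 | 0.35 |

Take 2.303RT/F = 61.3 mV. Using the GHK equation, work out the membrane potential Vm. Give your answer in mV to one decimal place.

Vm = 61.3 · log₁₀[(Σ P·[cation]ₒ + Σ P·[anion]ᵢ) / (Σ P·[cation]ᵢ + Σ P·[anion]ₒ)]
Numerator = 1×5.69 + 12×105 + 0.35×21.6 = 1273
Denominator = 1×104 + 12×10.8 + 0.35×122 = 276.3
Vm = 61.3 · log₁₀(4.6082) = 61.3 × (0.6635) = 40.67 mV

40.7 mV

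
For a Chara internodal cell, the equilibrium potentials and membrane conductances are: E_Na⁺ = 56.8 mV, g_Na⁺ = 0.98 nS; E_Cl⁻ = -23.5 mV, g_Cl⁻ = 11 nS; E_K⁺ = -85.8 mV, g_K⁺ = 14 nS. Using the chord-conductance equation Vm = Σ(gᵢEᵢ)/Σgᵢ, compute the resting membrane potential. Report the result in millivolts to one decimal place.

Σ gᵢEᵢ = 0.98·(56.8) + 11·(-23.5) + 14·(-85.8) = -1404.04
Σ gᵢ = 0.98 + 11 + 14 = 25.98
Vm = -1404.04 / 25.98 = -54.04 mV

-54.0 mV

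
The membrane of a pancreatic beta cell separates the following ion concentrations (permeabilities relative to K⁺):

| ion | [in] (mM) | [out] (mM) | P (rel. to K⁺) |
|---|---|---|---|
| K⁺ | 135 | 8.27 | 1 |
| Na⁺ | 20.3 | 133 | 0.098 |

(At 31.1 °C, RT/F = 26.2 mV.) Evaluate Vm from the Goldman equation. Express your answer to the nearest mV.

-49 mV

Vm = 26.2 · ln[(Σ P·[cation]ₒ + Σ P·[anion]ᵢ) / (Σ P·[cation]ᵢ + Σ P·[anion]ₒ)]
Numerator = 1×8.27 + 0.098×133 = 21.3
Denominator = 1×135 + 0.098×20.3 = 137
Vm = 26.2 · ln(0.15552) = 26.2 × (-1.8610) = -48.76 mV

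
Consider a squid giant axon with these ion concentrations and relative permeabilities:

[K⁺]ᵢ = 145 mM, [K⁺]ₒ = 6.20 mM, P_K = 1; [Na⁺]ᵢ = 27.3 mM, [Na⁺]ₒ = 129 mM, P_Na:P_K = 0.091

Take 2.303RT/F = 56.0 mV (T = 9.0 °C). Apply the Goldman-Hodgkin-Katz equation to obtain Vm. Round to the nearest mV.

-51 mV

Vm = 56.0 · log₁₀[(Σ P·[cation]ₒ + Σ P·[anion]ᵢ) / (Σ P·[cation]ᵢ + Σ P·[anion]ₒ)]
Numerator = 1×6.20 + 0.091×129 = 17.94
Denominator = 1×145 + 0.091×27.3 = 147.5
Vm = 56.0 · log₁₀(0.12163) = 56.0 × (-0.9149) = -51.24 mV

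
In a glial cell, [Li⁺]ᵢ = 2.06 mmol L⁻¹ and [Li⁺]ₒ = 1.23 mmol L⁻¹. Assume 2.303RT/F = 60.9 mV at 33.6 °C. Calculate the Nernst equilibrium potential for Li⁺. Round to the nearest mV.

-14 mV

E = (60.9/z) · log₁₀([Li⁺]_out/[Li⁺]_in) with z = +1.
= (60.9/1) · log₁₀(1.23/2.06) = 60.90 · log₁₀(0.5971)
= 60.90 · (-0.2240) = -13.64 mV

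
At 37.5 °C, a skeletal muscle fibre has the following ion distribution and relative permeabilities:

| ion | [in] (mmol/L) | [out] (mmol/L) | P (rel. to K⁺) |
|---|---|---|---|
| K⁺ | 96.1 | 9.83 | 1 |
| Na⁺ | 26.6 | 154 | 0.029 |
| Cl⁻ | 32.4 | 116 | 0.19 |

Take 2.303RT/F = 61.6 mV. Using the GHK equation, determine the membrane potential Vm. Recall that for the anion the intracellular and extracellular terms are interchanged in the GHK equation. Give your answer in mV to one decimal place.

-47.1 mV

Vm = 61.6 · log₁₀[(Σ P·[cation]ₒ + Σ P·[anion]ᵢ) / (Σ P·[cation]ᵢ + Σ P·[anion]ₒ)]
Numerator = 1×9.83 + 0.029×154 + 0.19×32.4 = 20.45
Denominator = 1×96.1 + 0.029×26.6 + 0.19×116 = 118.9
Vm = 61.6 · log₁₀(0.17199) = 61.6 × (-0.7645) = -47.09 mV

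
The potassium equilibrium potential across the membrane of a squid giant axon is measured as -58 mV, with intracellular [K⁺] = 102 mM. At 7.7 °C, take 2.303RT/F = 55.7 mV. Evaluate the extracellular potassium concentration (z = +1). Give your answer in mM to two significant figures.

Nernst: E = (55.7/1) · log₁₀([out]/[in]), so log₁₀([out]/[in]) = -58.0 × 1 / 55.7 = -1.0413.
[out]/[in] = 10^(-1.0413) = 0.09093.
[out] = 0.09093 × 102 = 9.275 mM.

9.3 mM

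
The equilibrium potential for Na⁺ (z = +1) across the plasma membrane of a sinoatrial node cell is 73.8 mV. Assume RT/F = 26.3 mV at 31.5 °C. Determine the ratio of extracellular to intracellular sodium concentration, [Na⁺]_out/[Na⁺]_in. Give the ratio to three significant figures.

ln([out]/[in]) = E·z/(26.3) = 73.8 × 1 / 26.3 = 2.8061
[out]/[in] = e^(2.8061) = 16.54

16.5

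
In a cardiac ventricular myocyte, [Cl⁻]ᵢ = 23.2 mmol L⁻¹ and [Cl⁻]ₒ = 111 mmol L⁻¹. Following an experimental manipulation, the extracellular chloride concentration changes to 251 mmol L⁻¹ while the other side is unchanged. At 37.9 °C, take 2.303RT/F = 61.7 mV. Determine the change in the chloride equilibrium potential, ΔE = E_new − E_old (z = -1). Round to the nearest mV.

E_old = (61.7/-1)·log₁₀(111/23.2) = -41.95 mV
E_new = (61.7/-1)·log₁₀(251/23.2) = -63.81 mV
ΔE = -63.81 − (-41.95) = -21.86 mV

-22 mV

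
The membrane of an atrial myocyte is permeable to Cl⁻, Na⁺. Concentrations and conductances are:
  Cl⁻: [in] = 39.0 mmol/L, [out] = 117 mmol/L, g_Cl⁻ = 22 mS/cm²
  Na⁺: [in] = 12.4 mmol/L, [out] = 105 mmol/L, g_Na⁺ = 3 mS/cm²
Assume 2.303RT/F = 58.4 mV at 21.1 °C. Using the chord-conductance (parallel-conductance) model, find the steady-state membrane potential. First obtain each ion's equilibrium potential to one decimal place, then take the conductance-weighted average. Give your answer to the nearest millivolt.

-18 mV

E_Cl⁻ = (58.4/-1)·log₁₀(117/39.0) = -27.9 mV
E_Na⁺ = (58.4/1)·log₁₀(105/12.4) = 54.2 mV
Vm = (Σ gᵢEᵢ)/(Σ gᵢ) = (22·-27.9 + 3·54.2) / (22 + 3)
= -451.20 / 25 = -18.05 mV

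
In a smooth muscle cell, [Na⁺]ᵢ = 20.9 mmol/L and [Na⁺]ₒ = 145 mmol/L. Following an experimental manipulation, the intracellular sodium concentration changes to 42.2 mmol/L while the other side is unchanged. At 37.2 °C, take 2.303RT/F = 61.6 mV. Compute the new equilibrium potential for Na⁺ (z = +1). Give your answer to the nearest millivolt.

After the shift: [Na⁺]_out = 145, [Na⁺]_in = 42.2 mmol/L.
E_new = (61.6/1)·log₁₀(145/42.2) = 61.60 · (0.5361) = 33.02 mV

33 mV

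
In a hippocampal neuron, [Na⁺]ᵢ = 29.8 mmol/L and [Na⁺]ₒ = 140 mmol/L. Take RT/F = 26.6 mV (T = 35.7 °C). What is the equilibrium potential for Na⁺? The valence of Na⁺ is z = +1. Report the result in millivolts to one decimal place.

41.2 mV

E = (26.6/z) · ln([Na⁺]_out/[Na⁺]_in) with z = +1.
= (26.6/1) · ln(140/29.8) = 26.60 · ln(4.698)
= 26.60 · (1.5471) = 41.15 mV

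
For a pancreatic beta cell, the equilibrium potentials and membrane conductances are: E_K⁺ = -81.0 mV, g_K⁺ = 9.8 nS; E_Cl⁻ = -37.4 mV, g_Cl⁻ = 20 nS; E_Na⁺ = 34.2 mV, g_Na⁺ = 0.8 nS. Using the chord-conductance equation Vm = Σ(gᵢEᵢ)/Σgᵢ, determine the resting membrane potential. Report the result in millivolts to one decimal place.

Σ gᵢEᵢ = 9.8·(-81.0) + 20·(-37.4) + 0.8·(34.2) = -1514.44
Σ gᵢ = 9.8 + 20 + 0.8 = 30.6
Vm = -1514.44 / 30.6 = -49.49 mV

-49.5 mV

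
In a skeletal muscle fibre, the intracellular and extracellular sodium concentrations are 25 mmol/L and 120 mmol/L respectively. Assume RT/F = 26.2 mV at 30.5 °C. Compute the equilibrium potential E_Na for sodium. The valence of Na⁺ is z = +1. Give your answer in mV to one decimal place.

E = (26.2/z) · ln([Na⁺]_out/[Na⁺]_in) with z = +1.
= (26.2/1) · ln(120/25) = 26.20 · ln(4.8)
= 26.20 · (1.5686) = 41.10 mV

41.1 mV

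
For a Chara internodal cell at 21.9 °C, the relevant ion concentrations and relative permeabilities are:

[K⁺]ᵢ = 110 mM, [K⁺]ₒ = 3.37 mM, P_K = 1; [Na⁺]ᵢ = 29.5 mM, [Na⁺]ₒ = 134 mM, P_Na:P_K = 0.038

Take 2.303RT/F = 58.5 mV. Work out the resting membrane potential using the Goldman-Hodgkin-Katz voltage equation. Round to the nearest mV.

-65 mV

Vm = 58.5 · log₁₀[(Σ P·[cation]ₒ + Σ P·[anion]ᵢ) / (Σ P·[cation]ᵢ + Σ P·[anion]ₒ)]
Numerator = 1×3.37 + 0.038×134 = 8.462
Denominator = 1×110 + 0.038×29.5 = 111.1
Vm = 58.5 · log₁₀(0.076151) = 58.5 × (-1.1183) = -65.42 mV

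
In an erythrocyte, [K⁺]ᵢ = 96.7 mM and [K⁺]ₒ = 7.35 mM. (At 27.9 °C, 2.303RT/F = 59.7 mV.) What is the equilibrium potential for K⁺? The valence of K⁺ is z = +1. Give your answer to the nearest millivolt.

-67 mV

E = (59.7/z) · log₁₀([K⁺]_out/[K⁺]_in) with z = +1.
= (59.7/1) · log₁₀(7.35/96.7) = 59.70 · log₁₀(0.07601)
= 59.70 · (-1.1191) = -66.81 mV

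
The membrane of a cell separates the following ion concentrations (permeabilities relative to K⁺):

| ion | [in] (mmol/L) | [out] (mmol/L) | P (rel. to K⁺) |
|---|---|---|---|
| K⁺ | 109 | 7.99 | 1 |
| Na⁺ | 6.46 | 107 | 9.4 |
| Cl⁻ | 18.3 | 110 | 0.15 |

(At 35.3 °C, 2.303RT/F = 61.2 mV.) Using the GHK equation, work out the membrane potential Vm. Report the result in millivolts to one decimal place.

Vm = 61.2 · log₁₀[(Σ P·[cation]ₒ + Σ P·[anion]ᵢ) / (Σ P·[cation]ᵢ + Σ P·[anion]ₒ)]
Numerator = 1×7.99 + 9.4×107 + 0.15×18.3 = 1017
Denominator = 1×109 + 9.4×6.46 + 0.15×110 = 186.2
Vm = 61.2 · log₁₀(5.4587) = 61.2 × (0.7371) = 45.11 mV

45.1 mV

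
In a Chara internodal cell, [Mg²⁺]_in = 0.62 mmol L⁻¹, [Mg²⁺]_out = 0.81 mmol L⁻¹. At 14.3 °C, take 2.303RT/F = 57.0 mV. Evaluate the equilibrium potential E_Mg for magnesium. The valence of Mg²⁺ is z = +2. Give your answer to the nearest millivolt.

E = (57.0/z) · log₁₀([Mg²⁺]_out/[Mg²⁺]_in) with z = +2.
= (57.0/2) · log₁₀(0.81/0.62) = 28.50 · log₁₀(1.306)
= 28.50 · (0.1161) = 3.31 mV

3 mV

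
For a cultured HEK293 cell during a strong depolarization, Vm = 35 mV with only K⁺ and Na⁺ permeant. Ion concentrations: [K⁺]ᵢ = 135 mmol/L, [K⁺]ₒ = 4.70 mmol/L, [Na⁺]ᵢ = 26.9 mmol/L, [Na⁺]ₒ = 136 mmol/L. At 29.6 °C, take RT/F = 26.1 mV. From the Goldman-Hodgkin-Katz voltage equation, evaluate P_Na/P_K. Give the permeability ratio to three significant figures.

Let α = P_Na/P_K. GHK: Vm = 26.1·ln[(Kₒ + α·Naₒ)/(Kᵢ + α·Naᵢ)].
e^(Vm/26.1) = e^(35.0/26.1) = 3.8228
So 3.8228·(Kᵢ + α·Naᵢ) = Kₒ + α·Naₒ → α = (3.8228·135.0 − 4.7) / (136.0 − 3.8228·26.9)
α = (516.1 − 4.7) / (136.0 − 102.8) = 511.4/33.17 = 15.42

15.4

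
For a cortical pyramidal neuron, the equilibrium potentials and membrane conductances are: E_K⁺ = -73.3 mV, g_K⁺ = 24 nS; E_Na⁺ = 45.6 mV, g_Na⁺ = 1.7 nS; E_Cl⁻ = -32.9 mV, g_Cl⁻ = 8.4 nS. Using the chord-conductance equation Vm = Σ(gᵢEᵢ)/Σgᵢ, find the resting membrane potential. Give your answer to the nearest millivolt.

-57 mV

Σ gᵢEᵢ = 24·(-73.3) + 1.7·(45.6) + 8.4·(-32.9) = -1958.04
Σ gᵢ = 24 + 1.7 + 8.4 = 34.1
Vm = -1958.04 / 34.1 = -57.42 mV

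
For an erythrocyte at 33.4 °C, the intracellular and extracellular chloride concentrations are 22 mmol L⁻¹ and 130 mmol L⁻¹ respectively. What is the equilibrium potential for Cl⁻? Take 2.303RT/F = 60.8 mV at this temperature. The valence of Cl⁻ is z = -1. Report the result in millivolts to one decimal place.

E = (60.8/z) · log₁₀([Cl⁻]_out/[Cl⁻]_in) with z = -1.
For an anion, dividing by z = -1 reverses the sign.
= (60.8/-1) · log₁₀(130/22) = -60.80 · log₁₀(5.909)
= -60.80 · (0.7715) = -46.91 mV

-46.9 mV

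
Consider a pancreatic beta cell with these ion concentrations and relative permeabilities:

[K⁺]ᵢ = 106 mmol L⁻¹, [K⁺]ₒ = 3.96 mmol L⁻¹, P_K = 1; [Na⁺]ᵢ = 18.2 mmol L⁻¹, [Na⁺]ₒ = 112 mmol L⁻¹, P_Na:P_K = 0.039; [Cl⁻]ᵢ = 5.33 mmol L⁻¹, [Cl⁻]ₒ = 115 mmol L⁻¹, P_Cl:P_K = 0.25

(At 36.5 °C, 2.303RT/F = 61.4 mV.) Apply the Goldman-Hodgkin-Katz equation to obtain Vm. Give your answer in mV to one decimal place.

Vm = 61.4 · log₁₀[(Σ P·[cation]ₒ + Σ P·[anion]ᵢ) / (Σ P·[cation]ᵢ + Σ P·[anion]ₒ)]
Numerator = 1×3.96 + 0.039×112 + 0.25×5.33 = 9.66
Denominator = 1×106 + 0.039×18.2 + 0.25×115 = 135.5
Vm = 61.4 · log₁₀(0.071316) = 61.4 × (-1.1468) = -70.41 mV

-70.4 mV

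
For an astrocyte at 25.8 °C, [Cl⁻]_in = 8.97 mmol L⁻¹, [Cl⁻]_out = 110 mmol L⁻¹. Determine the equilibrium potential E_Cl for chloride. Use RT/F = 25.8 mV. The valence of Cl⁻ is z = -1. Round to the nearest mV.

E = (25.8/z) · ln([Cl⁻]_out/[Cl⁻]_in) with z = -1.
For an anion, dividing by z = -1 reverses the sign.
= (25.8/-1) · ln(110/8.97) = -25.80 · ln(12.26)
= -25.80 · (2.5066) = -64.67 mV

-65 mV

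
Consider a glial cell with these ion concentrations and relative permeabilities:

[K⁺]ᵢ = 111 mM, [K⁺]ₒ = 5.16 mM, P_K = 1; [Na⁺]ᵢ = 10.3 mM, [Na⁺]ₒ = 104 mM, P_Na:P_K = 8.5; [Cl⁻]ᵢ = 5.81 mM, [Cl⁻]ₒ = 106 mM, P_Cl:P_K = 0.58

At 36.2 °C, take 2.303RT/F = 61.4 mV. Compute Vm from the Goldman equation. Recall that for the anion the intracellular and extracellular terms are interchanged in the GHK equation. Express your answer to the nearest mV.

33 mV

Vm = 61.4 · log₁₀[(Σ P·[cation]ₒ + Σ P·[anion]ᵢ) / (Σ P·[cation]ᵢ + Σ P·[anion]ₒ)]
Numerator = 1×5.16 + 8.5×104 + 0.58×5.81 = 892.5
Denominator = 1×111 + 8.5×10.3 + 0.58×106 = 260
Vm = 61.4 · log₁₀(3.4324) = 61.4 × (0.5356) = 32.89 mV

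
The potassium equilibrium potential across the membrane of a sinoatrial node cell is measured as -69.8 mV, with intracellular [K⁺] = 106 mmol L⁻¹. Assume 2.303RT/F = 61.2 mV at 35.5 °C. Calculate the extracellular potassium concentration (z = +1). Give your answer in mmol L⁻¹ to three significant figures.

Nernst: E = (61.2/1) · log₁₀([out]/[in]), so log₁₀([out]/[in]) = -69.8 × 1 / 61.2 = -1.1405.
[out]/[in] = 10^(-1.1405) = 0.07236.
[out] = 0.07236 × 106 = 7.67 mmol L⁻¹.

7.67 mmol L⁻¹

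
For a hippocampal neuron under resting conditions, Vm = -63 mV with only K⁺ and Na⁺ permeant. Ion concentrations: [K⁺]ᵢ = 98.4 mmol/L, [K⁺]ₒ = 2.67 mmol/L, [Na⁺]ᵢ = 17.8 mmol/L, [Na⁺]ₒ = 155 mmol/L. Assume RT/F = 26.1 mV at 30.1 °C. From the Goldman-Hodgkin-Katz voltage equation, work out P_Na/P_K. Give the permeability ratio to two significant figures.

Let α = P_Na/P_K. GHK: Vm = 26.1·ln[(Kₒ + α·Naₒ)/(Kᵢ + α·Naᵢ)].
e^(Vm/26.1) = e^(-63.0/26.1) = 0.089475
So 0.089475·(Kᵢ + α·Naᵢ) = Kₒ + α·Naₒ → α = (0.089475·98.4 − 2.67) / (155.0 − 0.089475·17.8)
α = (8.804 − 2.67) / (155.0 − 1.593) = 6.134/153.4 = 0.03999

0.040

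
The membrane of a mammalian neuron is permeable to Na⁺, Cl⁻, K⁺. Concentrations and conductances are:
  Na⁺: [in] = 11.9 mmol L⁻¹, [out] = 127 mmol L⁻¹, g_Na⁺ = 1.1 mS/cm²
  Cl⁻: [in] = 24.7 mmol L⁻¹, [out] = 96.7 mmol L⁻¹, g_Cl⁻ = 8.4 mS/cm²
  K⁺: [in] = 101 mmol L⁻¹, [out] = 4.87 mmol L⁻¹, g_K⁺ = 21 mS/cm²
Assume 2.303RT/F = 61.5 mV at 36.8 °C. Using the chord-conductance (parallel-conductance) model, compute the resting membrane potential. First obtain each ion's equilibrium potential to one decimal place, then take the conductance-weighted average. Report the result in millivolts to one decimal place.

-63.5 mV

E_Na⁺ = (61.5/1)·log₁₀(127/11.9) = 63.2 mV
E_Cl⁻ = (61.5/-1)·log₁₀(96.7/24.7) = -36.5 mV
E_K⁺ = (61.5/1)·log₁₀(4.87/101) = -81.0 mV
Vm = (Σ gᵢEᵢ)/(Σ gᵢ) = (1.1·63.2 + 8.4·-36.5 + 21·-81.0) / (1.1 + 8.4 + 21)
= -1938.08 / 30.5 = -63.54 mV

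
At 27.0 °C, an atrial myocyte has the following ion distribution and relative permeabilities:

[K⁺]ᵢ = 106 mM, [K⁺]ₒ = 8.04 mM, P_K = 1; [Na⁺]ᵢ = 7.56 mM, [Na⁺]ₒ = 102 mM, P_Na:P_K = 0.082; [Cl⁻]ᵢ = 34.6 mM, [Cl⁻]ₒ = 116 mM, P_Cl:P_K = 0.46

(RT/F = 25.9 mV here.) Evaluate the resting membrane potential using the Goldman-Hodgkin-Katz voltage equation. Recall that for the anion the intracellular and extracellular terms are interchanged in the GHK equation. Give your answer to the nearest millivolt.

-41 mV

Vm = 25.9 · ln[(Σ P·[cation]ₒ + Σ P·[anion]ᵢ) / (Σ P·[cation]ᵢ + Σ P·[anion]ₒ)]
Numerator = 1×8.04 + 0.082×102 + 0.46×34.6 = 32.32
Denominator = 1×106 + 0.082×7.56 + 0.46×116 = 160
Vm = 25.9 · ln(0.20203) = 25.9 × (-1.5994) = -41.42 mV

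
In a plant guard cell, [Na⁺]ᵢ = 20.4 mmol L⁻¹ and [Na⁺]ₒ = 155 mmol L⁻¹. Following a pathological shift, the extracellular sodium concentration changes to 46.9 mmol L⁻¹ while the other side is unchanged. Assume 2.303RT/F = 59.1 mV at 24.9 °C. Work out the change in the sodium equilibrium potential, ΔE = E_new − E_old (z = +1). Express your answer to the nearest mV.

-31 mV

E_old = (59.1/1)·log₁₀(155/20.4) = 52.05 mV
E_new = (59.1/1)·log₁₀(46.9/20.4) = 21.37 mV
ΔE = 21.37 − (52.05) = -30.68 mV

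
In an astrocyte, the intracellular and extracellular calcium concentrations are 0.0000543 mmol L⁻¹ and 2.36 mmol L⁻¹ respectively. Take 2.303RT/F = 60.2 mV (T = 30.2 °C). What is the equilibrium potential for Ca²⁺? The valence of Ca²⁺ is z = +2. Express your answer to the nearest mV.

E = (60.2/z) · log₁₀([Ca²⁺]_out/[Ca²⁺]_in) with z = +2.
= (60.2/2) · log₁₀(2.36/0.0000543) = 30.10 · log₁₀(4.346e+04)
= 30.10 · (4.6381) = 139.61 mV

140 mV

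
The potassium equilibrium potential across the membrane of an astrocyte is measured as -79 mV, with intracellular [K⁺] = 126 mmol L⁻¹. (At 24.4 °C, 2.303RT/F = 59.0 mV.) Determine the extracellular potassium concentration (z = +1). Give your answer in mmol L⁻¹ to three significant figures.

Nernst: E = (59.0/1) · log₁₀([out]/[in]), so log₁₀([out]/[in]) = -79.0 × 1 / 59.0 = -1.3390.
[out]/[in] = 10^(-1.3390) = 0.04582.
[out] = 0.04582 × 126 = 5.773 mmol L⁻¹.

5.77 mmol L⁻¹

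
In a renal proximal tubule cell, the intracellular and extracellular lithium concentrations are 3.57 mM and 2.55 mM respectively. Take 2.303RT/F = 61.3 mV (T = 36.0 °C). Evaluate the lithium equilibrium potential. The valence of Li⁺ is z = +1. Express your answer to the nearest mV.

-9 mV

E = (61.3/z) · log₁₀([Li⁺]_out/[Li⁺]_in) with z = +1.
= (61.3/1) · log₁₀(2.55/3.57) = 61.30 · log₁₀(0.7143)
= 61.30 · (-0.1461) = -8.96 mV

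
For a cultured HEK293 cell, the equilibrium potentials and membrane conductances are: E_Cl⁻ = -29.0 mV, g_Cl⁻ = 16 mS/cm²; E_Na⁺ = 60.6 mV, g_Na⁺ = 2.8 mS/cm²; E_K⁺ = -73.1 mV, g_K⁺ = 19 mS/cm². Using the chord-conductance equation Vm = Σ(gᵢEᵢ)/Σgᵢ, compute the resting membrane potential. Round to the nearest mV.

Σ gᵢEᵢ = 16·(-29.0) + 2.8·(60.6) + 19·(-73.1) = -1683.22
Σ gᵢ = 16 + 2.8 + 19 = 37.8
Vm = -1683.22 / 37.8 = -44.53 mV

-45 mV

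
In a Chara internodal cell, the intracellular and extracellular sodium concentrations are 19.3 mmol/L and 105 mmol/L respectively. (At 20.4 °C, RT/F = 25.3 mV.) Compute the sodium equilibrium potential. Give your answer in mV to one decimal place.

E = (25.3/z) · ln([Na⁺]_out/[Na⁺]_in) with z = +1.
= (25.3/1) · ln(105/19.3) = 25.30 · ln(5.44)
= 25.30 · (1.6939) = 42.85 mV

42.9 mV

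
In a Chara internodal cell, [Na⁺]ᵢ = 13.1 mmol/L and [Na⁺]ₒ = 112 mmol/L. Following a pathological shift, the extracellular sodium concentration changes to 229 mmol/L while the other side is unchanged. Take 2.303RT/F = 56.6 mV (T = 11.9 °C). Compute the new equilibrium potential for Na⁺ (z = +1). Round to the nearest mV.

70 mV

After the shift: [Na⁺]_out = 229, [Na⁺]_in = 13.1 mmol/L.
E_new = (56.6/1)·log₁₀(229/13.1) = 56.60 · (1.2426) = 70.33 mV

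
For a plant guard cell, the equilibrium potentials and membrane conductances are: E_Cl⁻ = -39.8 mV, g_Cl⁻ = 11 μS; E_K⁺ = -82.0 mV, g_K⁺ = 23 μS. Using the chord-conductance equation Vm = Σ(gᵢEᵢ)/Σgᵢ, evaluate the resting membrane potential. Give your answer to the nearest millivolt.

-68 mV

Σ gᵢEᵢ = 11·(-39.8) + 23·(-82.0) = -2323.80
Σ gᵢ = 11 + 23 = 34
Vm = -2323.80 / 34 = -68.35 mV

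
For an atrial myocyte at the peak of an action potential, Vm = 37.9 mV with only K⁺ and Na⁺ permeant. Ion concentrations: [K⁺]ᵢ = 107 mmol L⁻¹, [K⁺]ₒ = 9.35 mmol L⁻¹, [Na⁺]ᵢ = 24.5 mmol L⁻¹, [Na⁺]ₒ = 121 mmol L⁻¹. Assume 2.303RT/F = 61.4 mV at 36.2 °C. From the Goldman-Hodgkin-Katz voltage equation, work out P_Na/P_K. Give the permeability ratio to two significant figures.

Let α = P_Na/P_K. GHK: Vm = 61.4·log₁₀[(Kₒ + α·Naₒ)/(Kᵢ + α·Naᵢ)].
10^(Vm/61.4) = 10^(37.9/61.4) = 4.1425
So 4.1425·(Kᵢ + α·Naᵢ) = Kₒ + α·Naₒ → α = (4.1425·107.0 − 9.35) / (121.0 − 4.1425·24.5)
α = (443.2 − 9.35) / (121.0 − 101.5) = 433.9/19.51 = 22.24

22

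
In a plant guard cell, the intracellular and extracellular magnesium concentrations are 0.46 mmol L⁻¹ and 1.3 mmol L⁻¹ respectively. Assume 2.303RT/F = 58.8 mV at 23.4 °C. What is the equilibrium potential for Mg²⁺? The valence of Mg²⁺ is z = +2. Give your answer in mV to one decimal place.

13.3 mV

E = (58.8/z) · log₁₀([Mg²⁺]_out/[Mg²⁺]_in) with z = +2.
= (58.8/2) · log₁₀(1.3/0.46) = 29.40 · log₁₀(2.826)
= 29.40 · (0.4512) = 13.26 mV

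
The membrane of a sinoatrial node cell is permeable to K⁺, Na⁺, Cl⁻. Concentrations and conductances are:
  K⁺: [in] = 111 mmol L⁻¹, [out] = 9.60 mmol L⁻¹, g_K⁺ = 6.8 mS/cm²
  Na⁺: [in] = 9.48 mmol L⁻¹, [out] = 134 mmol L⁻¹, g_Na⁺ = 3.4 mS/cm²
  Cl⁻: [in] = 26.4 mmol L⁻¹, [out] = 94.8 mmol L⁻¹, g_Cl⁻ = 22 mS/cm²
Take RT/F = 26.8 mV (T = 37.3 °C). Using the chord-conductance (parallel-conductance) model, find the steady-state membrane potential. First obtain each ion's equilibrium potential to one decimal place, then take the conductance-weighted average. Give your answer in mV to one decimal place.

E_K⁺ = (26.8/1)·ln(9.60/111) = -65.6 mV
E_Na⁺ = (26.8/1)·ln(134/9.48) = 71.0 mV
E_Cl⁻ = (26.8/-1)·ln(94.8/26.4) = -34.3 mV
Vm = (Σ gᵢEᵢ)/(Σ gᵢ) = (6.8·-65.6 + 3.4·71.0 + 22·-34.3) / (6.8 + 3.4 + 22)
= -959.28 / 32.2 = -29.79 mV

-29.8 mV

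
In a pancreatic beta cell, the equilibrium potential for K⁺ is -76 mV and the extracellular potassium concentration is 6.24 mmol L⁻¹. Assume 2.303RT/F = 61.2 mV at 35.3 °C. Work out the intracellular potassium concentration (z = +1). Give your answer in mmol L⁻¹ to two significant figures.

Nernst: E = (61.2/1) · log₁₀([out]/[in]), so log₁₀([out]/[in]) = -76.0 × 1 / 61.2 = -1.2418.
[out]/[in] = 10^(-1.2418) = 0.0573.
[in] = 6.24 / 0.0573 = 108.9 mmol L⁻¹.

110 mmol L⁻¹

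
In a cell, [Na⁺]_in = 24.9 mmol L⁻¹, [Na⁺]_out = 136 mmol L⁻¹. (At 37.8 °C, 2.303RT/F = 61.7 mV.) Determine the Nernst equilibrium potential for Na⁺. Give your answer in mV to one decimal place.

45.5 mV

E = (61.7/z) · log₁₀([Na⁺]_out/[Na⁺]_in) with z = +1.
= (61.7/1) · log₁₀(136/24.9) = 61.70 · log₁₀(5.462)
= 61.70 · (0.7373) = 45.49 mV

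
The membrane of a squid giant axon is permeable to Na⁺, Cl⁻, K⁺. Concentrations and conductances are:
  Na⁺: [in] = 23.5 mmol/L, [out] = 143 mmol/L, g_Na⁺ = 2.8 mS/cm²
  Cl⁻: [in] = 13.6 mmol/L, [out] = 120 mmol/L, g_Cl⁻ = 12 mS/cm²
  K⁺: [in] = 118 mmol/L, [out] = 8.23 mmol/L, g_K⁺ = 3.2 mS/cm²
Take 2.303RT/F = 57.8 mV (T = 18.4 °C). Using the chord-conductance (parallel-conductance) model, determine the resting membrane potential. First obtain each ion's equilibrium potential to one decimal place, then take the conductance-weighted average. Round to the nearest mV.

E_Na⁺ = (57.8/1)·log₁₀(143/23.5) = 45.3 mV
E_Cl⁻ = (57.8/-1)·log₁₀(120/13.6) = -54.7 mV
E_K⁺ = (57.8/1)·log₁₀(8.23/118) = -66.8 mV
Vm = (Σ gᵢEᵢ)/(Σ gᵢ) = (2.8·45.3 + 12·-54.7 + 3.2·-66.8) / (2.8 + 12 + 3.2)
= -743.32 / 18 = -41.30 mV

-41 mV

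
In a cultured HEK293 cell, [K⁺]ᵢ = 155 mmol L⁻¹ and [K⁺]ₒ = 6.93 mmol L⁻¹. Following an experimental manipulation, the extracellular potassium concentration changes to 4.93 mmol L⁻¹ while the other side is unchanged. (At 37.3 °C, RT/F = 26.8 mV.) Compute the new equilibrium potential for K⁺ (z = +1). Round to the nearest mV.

-92 mV

After the shift: [K⁺]_out = 4.93, [K⁺]_in = 155 mmol L⁻¹.
E_new = (26.8/1)·ln(4.93/155) = 26.80 · (-3.4481) = -92.41 mV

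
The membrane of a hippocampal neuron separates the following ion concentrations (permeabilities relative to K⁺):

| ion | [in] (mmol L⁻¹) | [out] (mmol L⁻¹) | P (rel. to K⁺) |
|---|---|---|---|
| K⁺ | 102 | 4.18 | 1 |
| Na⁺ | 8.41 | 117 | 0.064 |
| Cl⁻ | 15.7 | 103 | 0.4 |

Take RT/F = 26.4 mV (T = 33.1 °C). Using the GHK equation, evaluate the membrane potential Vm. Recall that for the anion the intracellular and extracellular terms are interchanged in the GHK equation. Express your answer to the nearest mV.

-55 mV

Vm = 26.4 · ln[(Σ P·[cation]ₒ + Σ P·[anion]ᵢ) / (Σ P·[cation]ᵢ + Σ P·[anion]ₒ)]
Numerator = 1×4.18 + 0.064×117 + 0.4×15.7 = 17.95
Denominator = 1×102 + 0.064×8.41 + 0.4×103 = 143.7
Vm = 26.4 · ln(0.12487) = 26.4 × (-2.0805) = -54.93 mV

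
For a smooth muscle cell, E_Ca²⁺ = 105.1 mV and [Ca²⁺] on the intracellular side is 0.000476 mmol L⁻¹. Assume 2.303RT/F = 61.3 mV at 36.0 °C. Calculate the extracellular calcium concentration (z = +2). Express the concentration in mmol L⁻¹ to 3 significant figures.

Nernst: E = (61.3/2) · log₁₀([out]/[in]), so log₁₀([out]/[in]) = 105.1 × 2 / 61.3 = 3.4290.
[out]/[in] = 10^(3.4290) = 2686.
[out] = 2686 × 0.000476 = 1.278 mmol L⁻¹.

1.28 mmol L⁻¹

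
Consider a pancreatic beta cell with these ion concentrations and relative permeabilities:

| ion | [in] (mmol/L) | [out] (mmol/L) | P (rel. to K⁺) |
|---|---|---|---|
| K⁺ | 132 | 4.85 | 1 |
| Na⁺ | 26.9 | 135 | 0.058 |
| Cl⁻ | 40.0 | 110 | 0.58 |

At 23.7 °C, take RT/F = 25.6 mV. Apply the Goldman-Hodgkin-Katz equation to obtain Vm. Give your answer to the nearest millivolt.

Vm = 25.6 · ln[(Σ P·[cation]ₒ + Σ P·[anion]ᵢ) / (Σ P·[cation]ᵢ + Σ P·[anion]ₒ)]
Numerator = 1×4.85 + 0.058×135 + 0.58×40.0 = 35.88
Denominator = 1×132 + 0.058×26.9 + 0.58×110 = 197.4
Vm = 25.6 · ln(0.1818) = 25.6 × (-1.7049) = -43.64 mV

-44 mV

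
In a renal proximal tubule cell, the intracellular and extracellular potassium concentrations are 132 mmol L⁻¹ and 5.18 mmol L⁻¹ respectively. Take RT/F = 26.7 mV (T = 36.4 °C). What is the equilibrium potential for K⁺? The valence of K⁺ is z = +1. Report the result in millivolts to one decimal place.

-86.5 mV

E = (26.7/z) · ln([K⁺]_out/[K⁺]_in) with z = +1.
= (26.7/1) · ln(5.18/132) = 26.70 · ln(0.03924)
= 26.70 · (-3.2380) = -86.45 mV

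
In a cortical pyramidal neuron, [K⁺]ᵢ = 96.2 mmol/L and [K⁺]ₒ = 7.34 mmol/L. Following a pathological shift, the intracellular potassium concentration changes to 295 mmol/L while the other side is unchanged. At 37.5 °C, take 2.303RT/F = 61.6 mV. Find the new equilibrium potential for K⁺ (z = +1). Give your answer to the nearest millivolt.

After the shift: [K⁺]_out = 7.34, [K⁺]_in = 295 mmol/L.
E_new = (61.6/1)·log₁₀(7.34/295) = 61.60 · (-1.6041) = -98.81 mV

-99 mV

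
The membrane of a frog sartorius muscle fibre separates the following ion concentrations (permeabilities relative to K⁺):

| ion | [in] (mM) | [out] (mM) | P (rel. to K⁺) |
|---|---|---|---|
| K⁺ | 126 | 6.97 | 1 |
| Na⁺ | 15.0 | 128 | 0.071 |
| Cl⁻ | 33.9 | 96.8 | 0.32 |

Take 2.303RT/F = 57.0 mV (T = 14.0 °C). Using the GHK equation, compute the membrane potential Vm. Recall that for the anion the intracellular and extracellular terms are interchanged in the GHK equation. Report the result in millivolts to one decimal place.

Vm = 57.0 · log₁₀[(Σ P·[cation]ₒ + Σ P·[anion]ᵢ) / (Σ P·[cation]ᵢ + Σ P·[anion]ₒ)]
Numerator = 1×6.97 + 0.071×128 + 0.32×33.9 = 26.91
Denominator = 1×126 + 0.071×15.0 + 0.32×96.8 = 158
Vm = 57.0 · log₁₀(0.17025) = 57.0 × (-0.7689) = -43.83 mV

-43.8 mV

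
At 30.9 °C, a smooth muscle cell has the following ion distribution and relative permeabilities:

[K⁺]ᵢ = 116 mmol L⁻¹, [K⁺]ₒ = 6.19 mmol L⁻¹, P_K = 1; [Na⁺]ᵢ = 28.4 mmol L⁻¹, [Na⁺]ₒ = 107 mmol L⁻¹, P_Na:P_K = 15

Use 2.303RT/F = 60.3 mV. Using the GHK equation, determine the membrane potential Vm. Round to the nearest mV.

Vm = 60.3 · log₁₀[(Σ P·[cation]ₒ + Σ P·[anion]ᵢ) / (Σ P·[cation]ᵢ + Σ P·[anion]ₒ)]
Numerator = 1×6.19 + 15×107 = 1611
Denominator = 1×116 + 15×28.4 = 542
Vm = 60.3 · log₁₀(2.9727) = 60.3 × (0.4731) = 28.53 mV

29 mV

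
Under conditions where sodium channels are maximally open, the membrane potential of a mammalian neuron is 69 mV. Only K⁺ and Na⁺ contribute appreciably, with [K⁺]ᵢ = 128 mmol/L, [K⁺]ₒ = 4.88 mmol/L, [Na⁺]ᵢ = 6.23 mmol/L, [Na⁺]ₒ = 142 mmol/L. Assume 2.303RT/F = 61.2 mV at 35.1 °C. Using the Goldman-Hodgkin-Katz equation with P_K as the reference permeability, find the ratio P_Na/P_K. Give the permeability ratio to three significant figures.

Let α = P_Na/P_K. GHK: Vm = 61.2·log₁₀[(Kₒ + α·Naₒ)/(Kᵢ + α·Naᵢ)].
10^(Vm/61.2) = 10^(69.0/61.2) = 13.411
So 13.411·(Kᵢ + α·Naᵢ) = Kₒ + α·Naₒ → α = (13.411·128.0 − 4.88) / (142.0 − 13.411·6.23)
α = (1717 − 4.88) / (142.0 − 83.55) = 1712/58.45 = 29.28

29.3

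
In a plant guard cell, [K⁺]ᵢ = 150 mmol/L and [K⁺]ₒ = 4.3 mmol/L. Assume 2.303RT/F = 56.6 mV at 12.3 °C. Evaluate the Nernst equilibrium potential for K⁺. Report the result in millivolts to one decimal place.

E = (56.6/z) · log₁₀([K⁺]_out/[K⁺]_in) with z = +1.
= (56.6/1) · log₁₀(4.3/150) = 56.60 · log₁₀(0.02867)
= 56.60 · (-1.5426) = -87.31 mV

-87.3 mV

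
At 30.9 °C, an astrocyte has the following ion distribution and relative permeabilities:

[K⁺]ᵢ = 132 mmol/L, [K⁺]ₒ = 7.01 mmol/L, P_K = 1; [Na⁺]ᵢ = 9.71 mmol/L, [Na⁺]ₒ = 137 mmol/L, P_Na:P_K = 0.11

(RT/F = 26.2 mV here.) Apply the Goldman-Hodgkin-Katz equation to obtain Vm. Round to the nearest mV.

Vm = 26.2 · ln[(Σ P·[cation]ₒ + Σ P·[anion]ᵢ) / (Σ P·[cation]ᵢ + Σ P·[anion]ₒ)]
Numerator = 1×7.01 + 0.11×137 = 22.08
Denominator = 1×132 + 0.11×9.71 = 133.1
Vm = 26.2 · ln(0.16593) = 26.2 × (-1.7962) = -47.06 mV

-47 mV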